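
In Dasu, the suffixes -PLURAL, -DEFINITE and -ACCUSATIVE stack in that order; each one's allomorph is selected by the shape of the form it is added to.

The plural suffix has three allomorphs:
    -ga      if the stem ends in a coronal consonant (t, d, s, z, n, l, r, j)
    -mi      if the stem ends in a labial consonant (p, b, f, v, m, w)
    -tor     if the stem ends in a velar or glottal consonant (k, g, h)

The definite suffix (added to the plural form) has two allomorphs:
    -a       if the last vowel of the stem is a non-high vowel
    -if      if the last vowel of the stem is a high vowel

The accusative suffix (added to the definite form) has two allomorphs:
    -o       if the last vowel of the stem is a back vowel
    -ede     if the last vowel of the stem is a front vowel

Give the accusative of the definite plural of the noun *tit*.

*tit* — final consonant /t/ (coronal) → -ga → *titga*.
Since the last vowel of the plural form *titga* is /a/ (a non-high vowel), it takes -a, giving *titgaa*.
Since the last vowel of the definite form *titgaa* is /a/ (a back vowel), it takes -o, giving *titgaao*.

titgaao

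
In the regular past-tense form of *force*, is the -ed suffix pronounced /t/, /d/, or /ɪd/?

The stem *force* ends in a voiceless consonant other than /t/.
The -ed suffix is realized as /ɪd/ after /t, d/; as /t/ after other voiceless consonants; and as /d/ after other voiced sounds.
So -ed on *force* is pronounced /t/.

/t/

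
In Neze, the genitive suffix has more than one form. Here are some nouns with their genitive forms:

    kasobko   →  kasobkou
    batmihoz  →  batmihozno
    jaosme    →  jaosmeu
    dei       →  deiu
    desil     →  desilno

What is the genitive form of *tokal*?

The pattern is consonant vs. vowel: -no when the stem ends in a consonant (*batmihoz*, *desil*); -u when the stem ends in a vowel (*kasobko*, *jaosme*, *dei*).
Since the final sound of *tokal* is /l/ (a consonant), it takes -no, giving *tokalno*.

tokalno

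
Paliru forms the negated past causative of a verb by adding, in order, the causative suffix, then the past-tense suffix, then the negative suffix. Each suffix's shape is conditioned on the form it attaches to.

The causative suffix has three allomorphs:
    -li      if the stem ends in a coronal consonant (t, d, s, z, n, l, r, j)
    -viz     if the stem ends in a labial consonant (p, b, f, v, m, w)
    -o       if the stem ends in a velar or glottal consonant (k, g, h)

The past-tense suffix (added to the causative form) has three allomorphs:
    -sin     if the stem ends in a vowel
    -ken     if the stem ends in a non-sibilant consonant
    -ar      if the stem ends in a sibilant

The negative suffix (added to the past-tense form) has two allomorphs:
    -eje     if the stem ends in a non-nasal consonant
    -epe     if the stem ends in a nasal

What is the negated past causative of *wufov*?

*wufov* — final consonant /v/ (labial) → -viz → *wufovviz*.
The causative form *wufovviz* — final sound /z/ (a sibilant) → -ar → *wufovvizar*.
The past-tense form *wufovvizar*: final consonant = /r/, non-nasal → -eje → *wufovvizareje*.

wufovvizareje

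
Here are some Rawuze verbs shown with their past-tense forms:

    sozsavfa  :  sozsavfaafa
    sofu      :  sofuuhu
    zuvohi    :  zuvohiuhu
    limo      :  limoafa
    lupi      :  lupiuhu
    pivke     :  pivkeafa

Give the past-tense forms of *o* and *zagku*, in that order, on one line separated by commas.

The suffix is conditioned by the last vowel: -uhu when the last vowel of the stem is a high vowel (*sofu*, *zuvohi*, *lupi*); -afa when the last vowel of the stem is a non-high vowel (*sozsavfa*, *limo*, *pivke*).
Since the last vowel of *o* is /o/ (a non-high vowel), it takes -afa, giving *oafa*.
*zagku*: last vowel = /u/, a high vowel → -uhu → *zagkuuhu*.

oafa, zagkuuhu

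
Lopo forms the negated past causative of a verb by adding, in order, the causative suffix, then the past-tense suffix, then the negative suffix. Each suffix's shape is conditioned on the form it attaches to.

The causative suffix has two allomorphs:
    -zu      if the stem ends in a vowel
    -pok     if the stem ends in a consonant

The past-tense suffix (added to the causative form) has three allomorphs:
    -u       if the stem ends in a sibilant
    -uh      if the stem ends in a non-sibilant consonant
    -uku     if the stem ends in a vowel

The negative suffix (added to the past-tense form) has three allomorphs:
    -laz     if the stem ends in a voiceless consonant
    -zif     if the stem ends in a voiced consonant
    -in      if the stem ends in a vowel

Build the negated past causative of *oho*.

*oho* — final sound /o/ (a vowel) → -zu → *ohozu*.
The causative form *ohozu* — final sound /u/ (a vowel) → -uku → *ohozuuku*.
Since the final sound of the past-tense form *ohozuuku* is /u/ (a vowel), it takes -in, giving *ohozuukuin*.

ohozuukuin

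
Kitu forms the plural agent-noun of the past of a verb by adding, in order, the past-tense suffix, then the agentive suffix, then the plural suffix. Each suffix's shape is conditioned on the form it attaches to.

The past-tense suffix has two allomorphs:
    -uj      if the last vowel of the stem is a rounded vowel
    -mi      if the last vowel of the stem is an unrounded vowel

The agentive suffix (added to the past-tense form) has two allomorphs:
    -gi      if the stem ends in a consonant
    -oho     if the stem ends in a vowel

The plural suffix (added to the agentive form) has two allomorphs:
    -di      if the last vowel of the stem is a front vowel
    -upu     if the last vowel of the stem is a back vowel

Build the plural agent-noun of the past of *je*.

*je* — last vowel /e/ (an unrounded vowel) → -mi → *jemi*.
The past-tense form *jemi* — final sound /i/ (a vowel) → -oho → *jemioho*.
The agentive form *jemioho*: last vowel = /o/, a back vowel → -upu → *jemiohoupu*.

jemiohoupu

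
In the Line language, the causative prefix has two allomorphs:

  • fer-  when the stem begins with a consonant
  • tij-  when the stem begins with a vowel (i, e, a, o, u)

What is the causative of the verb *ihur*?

The first sound of *ihur* is /i/, which is a vowel, so the prefix is tij-, giving *tijihur*.

tijihur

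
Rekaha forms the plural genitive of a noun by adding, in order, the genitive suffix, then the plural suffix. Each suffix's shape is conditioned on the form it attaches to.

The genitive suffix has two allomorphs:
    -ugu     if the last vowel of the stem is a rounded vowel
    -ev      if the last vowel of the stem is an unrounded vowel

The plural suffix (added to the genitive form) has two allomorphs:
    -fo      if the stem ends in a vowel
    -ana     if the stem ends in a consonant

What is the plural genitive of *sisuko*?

sisukougufo

The last vowel of *sisuko* is /o/, which is a rounded vowel, so the genitive suffix is -ugu, giving *sisukougu*.
The final sound of the genitive form *sisukougu* is /u/, which is a vowel, so the plural suffix is -fo, giving *sisukougufo*.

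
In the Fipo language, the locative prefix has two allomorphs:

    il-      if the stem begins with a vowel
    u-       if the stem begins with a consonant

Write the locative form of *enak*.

*enak*: first sound = /e/, a vowel → il- → *ilenak*.

ilenak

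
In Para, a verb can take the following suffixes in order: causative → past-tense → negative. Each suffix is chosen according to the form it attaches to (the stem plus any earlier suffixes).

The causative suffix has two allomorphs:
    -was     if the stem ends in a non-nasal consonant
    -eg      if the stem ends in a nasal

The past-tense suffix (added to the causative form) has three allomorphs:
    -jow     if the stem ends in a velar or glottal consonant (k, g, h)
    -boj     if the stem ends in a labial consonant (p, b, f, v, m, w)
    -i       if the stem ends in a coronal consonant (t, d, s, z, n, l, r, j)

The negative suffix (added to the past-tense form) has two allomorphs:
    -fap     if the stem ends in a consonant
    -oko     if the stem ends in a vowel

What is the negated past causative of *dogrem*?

*dogrem*: final consonant = /m/, a nasal → -eg → *dogremeg*.
The causative form *dogremeg*: final consonant = /g/, velar/glottal → -jow → *dogremegjow*.
The final sound of the past-tense form *dogremegjow* is /w/, which is a consonant, so the negative suffix is -fap, giving *dogremegjowfap*.

dogremegjowfap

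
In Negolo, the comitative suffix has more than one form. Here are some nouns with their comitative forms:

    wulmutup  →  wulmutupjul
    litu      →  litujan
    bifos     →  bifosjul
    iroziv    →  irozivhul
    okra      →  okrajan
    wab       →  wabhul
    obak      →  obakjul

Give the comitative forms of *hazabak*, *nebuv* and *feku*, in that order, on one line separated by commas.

The suffix is conditioned by the final sound: -jul when the stem ends in a voiceless consonant (*wulmutup*, *bifos*, *obak*); -hul when the stem ends in a voiced consonant (*iroziv*, *wab*); -jan when the stem ends in a vowel (*litu*, *okra*).
Since the final sound of *hazabak* is /k/ (a voiceless consonant), it takes -jul, giving *hazabakjul*.
Since the final sound of *nebuv* is /v/ (a voiced consonant), it takes -hul, giving *nebuvhul*.
*feku*: final sound = /u/, a vowel → -jan → *fekujan*.

hazabakjul, nebuvhul, fekujan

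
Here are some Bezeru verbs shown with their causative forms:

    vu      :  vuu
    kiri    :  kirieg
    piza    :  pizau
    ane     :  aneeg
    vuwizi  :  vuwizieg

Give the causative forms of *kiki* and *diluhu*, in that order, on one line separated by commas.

The pattern is front/back vowel harmony: -eg when the last vowel of the stem is a front vowel (*kiri*, *ane*, *vuwizi*); -u when the last vowel of the stem is a back vowel (*vu*, *piza*).
The last vowel of *kiki* is /i/, which is a front vowel, so the suffix is -eg, giving *kikieg*.
*diluhu*: last vowel = /u/, a back vowel → -u → *diluhuu*.

kikieg, diluhuu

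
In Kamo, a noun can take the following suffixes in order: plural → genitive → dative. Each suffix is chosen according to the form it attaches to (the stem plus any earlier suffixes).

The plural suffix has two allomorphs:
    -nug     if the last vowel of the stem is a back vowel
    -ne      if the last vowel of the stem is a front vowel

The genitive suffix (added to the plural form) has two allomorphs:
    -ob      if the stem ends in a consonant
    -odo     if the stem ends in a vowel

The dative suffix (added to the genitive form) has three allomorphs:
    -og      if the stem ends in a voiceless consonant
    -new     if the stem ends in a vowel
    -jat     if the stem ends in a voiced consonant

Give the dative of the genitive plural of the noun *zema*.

zemanugobjat

The last vowel of *zema* is /a/, which is a back vowel, so the plural suffix is -nug, giving *zemanug*.
The final sound of the plural form *zemanug* is /g/, which is a consonant, so the genitive suffix is -ob, giving *zemanugob*.
The final sound of the genitive form *zemanugob* is /b/, which is a voiced consonant, so the dative suffix is -jat, giving *zemanugobjat*.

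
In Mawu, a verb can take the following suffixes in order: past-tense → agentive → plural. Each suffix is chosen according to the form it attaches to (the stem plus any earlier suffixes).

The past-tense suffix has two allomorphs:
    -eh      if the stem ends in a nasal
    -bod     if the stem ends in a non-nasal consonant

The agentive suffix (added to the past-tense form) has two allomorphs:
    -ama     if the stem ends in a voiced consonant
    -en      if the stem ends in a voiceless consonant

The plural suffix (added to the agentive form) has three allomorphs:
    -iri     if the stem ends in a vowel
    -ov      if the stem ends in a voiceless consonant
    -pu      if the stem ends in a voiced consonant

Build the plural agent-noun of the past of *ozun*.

*ozun* — final consonant /n/ (a nasal) → -eh → *ozuneh*.
The past-tense form *ozuneh* — final consonant /h/ (voiceless) → -en → *ozunehen*.
The agentive form *ozunehen*: final sound = /n/, a voiced consonant → -pu → *ozunehenpu*.

ozunehenpu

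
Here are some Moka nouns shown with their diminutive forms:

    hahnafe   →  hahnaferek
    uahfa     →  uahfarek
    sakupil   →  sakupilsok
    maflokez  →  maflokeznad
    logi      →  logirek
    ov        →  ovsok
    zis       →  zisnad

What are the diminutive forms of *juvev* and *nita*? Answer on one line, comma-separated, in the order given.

juvevsok, nitarek

The alternation tracks the final sound of the stem — -nad when the stem ends in a sibilant (*maflokez*, *zis*); -sok when the stem ends in a non-sibilant consonant (*sakupil*, *ov*); -rek when the stem ends in a vowel (*hahnafe*, *uahfa*, *logi*).
*juvev*: final sound = /v/, a non-sibilant consonant → -sok → *juvevsok*.
The final sound of *nita* is /a/, which is a vowel, so the suffix is -rek, giving *nitarek*.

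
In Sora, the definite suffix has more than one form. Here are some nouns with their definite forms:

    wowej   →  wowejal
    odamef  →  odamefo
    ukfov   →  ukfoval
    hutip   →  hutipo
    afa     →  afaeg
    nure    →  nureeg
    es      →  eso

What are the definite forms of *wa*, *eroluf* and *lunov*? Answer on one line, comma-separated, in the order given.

waeg, erolufo, lunoval

The alternation tracks the final sound of the stem — -o when the stem ends in a voiceless consonant (*odamef*, *hutip*, *es*); -al when the stem ends in a voiced consonant (*wowej*, *ukfov*); -eg when the stem ends in a vowel (*afa*, *nure*).
*wa* — final sound /a/ (a vowel) → -eg → *waeg*.
*eroluf*: final sound = /f/, a voiceless consonant → -o → *erolufo*.
Since the final sound of *lunov* is /v/ (a voiced consonant), it takes -al, giving *lunoval*.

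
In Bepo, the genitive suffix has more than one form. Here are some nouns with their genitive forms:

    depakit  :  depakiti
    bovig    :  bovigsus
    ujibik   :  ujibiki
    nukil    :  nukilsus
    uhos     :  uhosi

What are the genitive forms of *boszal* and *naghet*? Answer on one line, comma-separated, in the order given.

boszalsus, nagheti

Looking at the final consonant of each stem: -i when the stem ends in a voiceless consonant (*depakit*, *ujibik*, *uhos*); -sus when the stem ends in a voiced consonant (*bovig*, *nukil*).
The final consonant of *boszal* is /l/, which is voiced, so the suffix is -sus, giving *boszalsus*.
Since the final consonant of *naghet* is /t/ (voiceless), it takes -i, giving *nagheti*.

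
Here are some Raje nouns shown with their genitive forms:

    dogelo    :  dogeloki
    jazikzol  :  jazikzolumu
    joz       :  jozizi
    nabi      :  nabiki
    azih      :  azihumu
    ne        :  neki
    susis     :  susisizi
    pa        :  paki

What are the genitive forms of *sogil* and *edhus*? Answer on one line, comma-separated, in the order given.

The alternation tracks the final sound of the stem — -izi when the stem ends in a sibilant (*joz*, *susis*); -umu when the stem ends in a non-sibilant consonant (*jazikzol*, *azih*); -ki when the stem ends in a vowel (*dogelo*, *nabi*, *ne*, *pa*).
Since the final sound of *sogil* is /l/ (a non-sibilant consonant), it takes -umu, giving *sogilumu*.
The final sound of *edhus* is /s/, which is a sibilant, so the suffix is -izi, giving *edhusizi*.

sogilumu, edhusizi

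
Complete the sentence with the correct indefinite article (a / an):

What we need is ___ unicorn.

a

The indefinite article is chosen by the initial *sound* of the following word, not its spelling.
*unicorn* begins with the sound /juː/ (u pronounced /juː/) — a consonant sound.
So the article is *a*: What we need is a unicorn.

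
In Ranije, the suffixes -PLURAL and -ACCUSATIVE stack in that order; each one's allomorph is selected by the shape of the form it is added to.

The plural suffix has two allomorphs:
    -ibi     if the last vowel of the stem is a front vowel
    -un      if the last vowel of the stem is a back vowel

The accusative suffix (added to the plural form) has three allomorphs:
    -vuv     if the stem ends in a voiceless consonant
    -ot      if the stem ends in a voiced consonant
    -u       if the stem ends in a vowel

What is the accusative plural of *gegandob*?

gegandobunot

*gegandob*: last vowel = /o/, a back vowel → -un → *gegandobun*.
The plural form *gegandobun*: final sound = /n/, a voiced consonant → -ot → *gegandobunot*.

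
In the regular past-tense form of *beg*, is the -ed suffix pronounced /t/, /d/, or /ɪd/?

/d/

The stem *beg* ends in a voiced sound other than /d/.
The -ed suffix is realized as /ɪd/ after /t, d/; as /t/ after other voiceless consonants; and as /d/ after other voiced sounds.
So -ed on *beg* is pronounced /d/.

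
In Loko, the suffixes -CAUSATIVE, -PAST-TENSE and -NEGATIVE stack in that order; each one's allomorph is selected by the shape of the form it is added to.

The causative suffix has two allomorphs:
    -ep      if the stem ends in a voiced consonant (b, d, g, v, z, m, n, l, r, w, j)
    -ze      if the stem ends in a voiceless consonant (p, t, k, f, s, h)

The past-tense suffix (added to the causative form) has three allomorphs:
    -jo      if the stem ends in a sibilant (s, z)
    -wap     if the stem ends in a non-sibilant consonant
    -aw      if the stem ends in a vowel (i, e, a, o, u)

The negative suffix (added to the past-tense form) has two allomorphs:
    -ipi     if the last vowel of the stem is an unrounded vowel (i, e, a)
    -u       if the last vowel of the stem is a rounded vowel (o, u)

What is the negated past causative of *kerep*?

kerepzeawipi

The final consonant of *kerep* is /p/, which is voiceless, so the causative suffix is -ze, giving *kerepze*.
The final sound of the causative form *kerepze* is /e/, which is a vowel, so the past-tense suffix is -aw, giving *kerepzeaw*.
The past-tense form *kerepzeaw* — last vowel /a/ (an unrounded vowel) → -ipi → *kerepzeawipi*.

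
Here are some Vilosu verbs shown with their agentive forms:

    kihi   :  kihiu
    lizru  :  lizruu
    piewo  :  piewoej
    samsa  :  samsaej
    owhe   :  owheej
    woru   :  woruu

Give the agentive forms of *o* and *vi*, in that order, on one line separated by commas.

The pattern is height harmony: -u when the last vowel of the stem is a high vowel (*kihi*, *lizru*, *woru*); -ej when the last vowel of the stem is a non-high vowel (*piewo*, *samsa*, *owhe*).
The last vowel of *o* is /o/, which is a non-high vowel, so the suffix is -ej, giving *oej*.
*vi*: last vowel = /i/, a high vowel → -u → *viu*.

oej, viu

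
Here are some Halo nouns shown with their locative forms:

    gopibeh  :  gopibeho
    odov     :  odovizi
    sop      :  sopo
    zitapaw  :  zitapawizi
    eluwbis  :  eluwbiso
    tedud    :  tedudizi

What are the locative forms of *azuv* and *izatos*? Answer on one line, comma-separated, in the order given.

azuvizi, izatoso

Looking at the final consonant of each stem: -o when the stem ends in a voiceless consonant (*gopibeh*, *sop*, *eluwbis*); -izi when the stem ends in a voiced consonant (*odov*, *zitapaw*, *tedud*).
*azuv*: final consonant = /v/, voiced → -izi → *azuvizi*.
The final consonant of *izatos* is /s/, which is voiceless, so the suffix is -o, giving *izatoso*.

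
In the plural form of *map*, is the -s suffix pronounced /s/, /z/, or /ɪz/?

/s/

The stem *map* ends in a voiceless non-sibilant consonant.
The plural suffix surfaces as /ɪz/ after sibilants, /s/ after other voiceless consonants, and /z/ after other voiced sounds.
So the plural -s on *map* is pronounced /s/.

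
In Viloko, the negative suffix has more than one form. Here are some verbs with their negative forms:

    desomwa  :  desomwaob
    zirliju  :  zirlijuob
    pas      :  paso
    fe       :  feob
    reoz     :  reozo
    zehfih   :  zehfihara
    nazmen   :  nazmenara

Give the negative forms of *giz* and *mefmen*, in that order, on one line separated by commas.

The alternation tracks the final sound of the stem — -o when the stem ends in a sibilant (*pas*, *reoz*); -ara when the stem ends in a non-sibilant consonant (*zehfih*, *nazmen*); -ob when the stem ends in a vowel (*desomwa*, *zirliju*, *fe*).
Since the final sound of *giz* is /z/ (a sibilant), it takes -o, giving *gizo*.
The final sound of *mefmen* is /n/, which is a non-sibilant consonant, so the suffix is -ara, giving *mefmenara*.

gizo, mefmenara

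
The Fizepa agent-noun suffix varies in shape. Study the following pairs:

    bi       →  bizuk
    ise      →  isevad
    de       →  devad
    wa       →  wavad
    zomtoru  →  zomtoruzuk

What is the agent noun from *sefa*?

The alternation tracks the last vowel of the stem — -zuk when the last vowel of the stem is a high vowel (*bi*, *zomtoru*); -vad when the last vowel of the stem is a non-high vowel (*ise*, *de*, *wa*).
Since the last vowel of *sefa* is /a/ (a non-high vowel), it takes -vad, giving *sefavad*.

sefavad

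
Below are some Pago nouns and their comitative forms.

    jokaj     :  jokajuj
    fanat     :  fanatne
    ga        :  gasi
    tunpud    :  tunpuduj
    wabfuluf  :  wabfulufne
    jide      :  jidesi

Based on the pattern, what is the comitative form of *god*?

The suffix is conditioned by the final sound: -ne when the stem ends in a voiceless consonant (*fanat*, *wabfuluf*); -uj when the stem ends in a voiced consonant (*jokaj*, *tunpud*); -si when the stem ends in a vowel (*ga*, *jide*).
*god*: final sound = /d/, a voiced consonant → -uj → *goduj*.

goduj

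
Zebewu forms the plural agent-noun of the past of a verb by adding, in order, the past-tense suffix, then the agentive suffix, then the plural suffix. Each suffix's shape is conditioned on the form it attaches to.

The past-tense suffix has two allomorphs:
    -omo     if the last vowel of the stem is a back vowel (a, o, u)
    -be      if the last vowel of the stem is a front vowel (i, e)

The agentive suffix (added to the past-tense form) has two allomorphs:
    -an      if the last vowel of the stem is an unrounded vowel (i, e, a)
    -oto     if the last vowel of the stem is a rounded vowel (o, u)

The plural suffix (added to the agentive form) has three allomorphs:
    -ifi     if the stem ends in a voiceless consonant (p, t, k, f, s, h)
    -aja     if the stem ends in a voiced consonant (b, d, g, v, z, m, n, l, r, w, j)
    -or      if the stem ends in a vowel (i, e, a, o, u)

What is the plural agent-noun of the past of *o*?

Since the last vowel of *o* is /o/ (a back vowel), it takes -omo, giving *oomo*.
The past-tense form *oomo*: last vowel = /o/, a rounded vowel → -oto → *oomooto*.
The final sound of the agentive form *oomooto* is /o/, which is a vowel, so the plural suffix is -or, giving *oomootoor*.

oomootoor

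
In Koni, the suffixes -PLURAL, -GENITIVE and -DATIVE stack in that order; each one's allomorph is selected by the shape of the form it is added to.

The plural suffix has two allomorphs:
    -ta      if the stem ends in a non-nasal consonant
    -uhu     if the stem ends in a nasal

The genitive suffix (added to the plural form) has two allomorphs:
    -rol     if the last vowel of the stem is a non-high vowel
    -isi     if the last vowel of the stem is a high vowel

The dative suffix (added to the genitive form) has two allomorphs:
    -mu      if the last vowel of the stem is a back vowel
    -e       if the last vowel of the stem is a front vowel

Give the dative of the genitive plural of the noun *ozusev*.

Since the final consonant of *ozusev* is /v/ (non-nasal), it takes -ta, giving *ozusevta*.
The last vowel of the plural form *ozusevta* is /a/, which is a non-high vowel, so the genitive suffix is -rol, giving *ozusevtarol*.
The genitive form *ozusevtarol*: last vowel = /o/, a back vowel → -mu → *ozusevtarolmu*.

ozusevtarolmu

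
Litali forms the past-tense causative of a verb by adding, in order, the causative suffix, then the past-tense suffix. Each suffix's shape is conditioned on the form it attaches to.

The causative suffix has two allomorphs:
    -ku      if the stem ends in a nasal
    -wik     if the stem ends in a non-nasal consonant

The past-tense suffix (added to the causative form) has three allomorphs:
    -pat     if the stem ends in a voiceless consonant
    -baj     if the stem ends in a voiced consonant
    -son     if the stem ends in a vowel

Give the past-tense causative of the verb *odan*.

*odan* — final consonant /n/ (a nasal) → -ku → *odanku*.
The causative form *odanku*: final sound = /u/, a vowel → -son → *odankuson*.

odankuson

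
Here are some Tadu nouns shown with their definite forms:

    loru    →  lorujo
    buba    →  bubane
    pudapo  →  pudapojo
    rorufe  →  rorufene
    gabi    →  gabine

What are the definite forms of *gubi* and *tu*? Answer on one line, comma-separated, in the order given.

The pattern is rounding harmony: -jo when the last vowel of the stem is a rounded vowel (*loru*, *pudapo*); -ne when the last vowel of the stem is an unrounded vowel (*buba*, *rorufe*, *gabi*).
Since the last vowel of *gubi* is /i/ (an unrounded vowel), it takes -ne, giving *gubine*.
*tu* — last vowel /u/ (a rounded vowel) → -jo → *tujo*.

gubine, tujo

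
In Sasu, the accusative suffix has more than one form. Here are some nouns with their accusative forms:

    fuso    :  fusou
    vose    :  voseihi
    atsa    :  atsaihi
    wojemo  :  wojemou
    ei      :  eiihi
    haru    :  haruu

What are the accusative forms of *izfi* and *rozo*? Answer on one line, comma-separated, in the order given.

izfiihi, rozou

The pattern is rounding harmony: -u when the last vowel of the stem is a rounded vowel (*fuso*, *wojemo*, *haru*); -ihi when the last vowel of the stem is an unrounded vowel (*vose*, *atsa*, *ei*).
*izfi*: last vowel = /i/, an unrounded vowel → -ihi → *izfiihi*.
Since the last vowel of *rozo* is /o/ (a rounded vowel), it takes -u, giving *rozou*.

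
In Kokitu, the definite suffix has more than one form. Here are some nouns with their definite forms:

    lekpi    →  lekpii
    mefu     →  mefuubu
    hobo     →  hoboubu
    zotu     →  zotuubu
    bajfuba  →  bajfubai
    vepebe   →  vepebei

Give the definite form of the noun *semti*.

semtii

The suffix is conditioned by the last vowel: -ubu when the last vowel of the stem is a rounded vowel (*mefu*, *hobo*, *zotu*); -i when the last vowel of the stem is an unrounded vowel (*lekpi*, *bajfuba*, *vepebe*).
Since the last vowel of *semti* is /i/ (an unrounded vowel), it takes -i, giving *semtii*.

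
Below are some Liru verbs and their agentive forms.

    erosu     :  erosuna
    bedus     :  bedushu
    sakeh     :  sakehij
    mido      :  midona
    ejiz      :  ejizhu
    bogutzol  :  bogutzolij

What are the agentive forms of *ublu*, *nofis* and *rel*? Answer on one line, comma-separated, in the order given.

Looking at the final sound of each stem: -hu when the stem ends in a sibilant (*bedus*, *ejiz*); -ij when the stem ends in a non-sibilant consonant (*sakeh*, *bogutzol*); -na when the stem ends in a vowel (*erosu*, *mido*).
Since the final sound of *ublu* is /u/ (a vowel), it takes -na, giving *ubluna*.
Since the final sound of *nofis* is /s/ (a sibilant), it takes -hu, giving *nofishu*.
*rel* — final sound /l/ (a non-sibilant consonant) → -ij → *relij*.

ubluna, nofishu, relij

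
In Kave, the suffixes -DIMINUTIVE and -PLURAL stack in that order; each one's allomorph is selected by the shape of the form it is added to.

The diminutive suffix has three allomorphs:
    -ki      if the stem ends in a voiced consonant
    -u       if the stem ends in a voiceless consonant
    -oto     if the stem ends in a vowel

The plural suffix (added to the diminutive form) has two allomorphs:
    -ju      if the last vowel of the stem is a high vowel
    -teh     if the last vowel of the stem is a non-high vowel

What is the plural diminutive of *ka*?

*ka*: final sound = /a/, a vowel → -oto → *kaoto*.
The last vowel of the diminutive form *kaoto* is /o/, which is a non-high vowel, so the plural suffix is -teh, giving *kaototeh*.

kaototeh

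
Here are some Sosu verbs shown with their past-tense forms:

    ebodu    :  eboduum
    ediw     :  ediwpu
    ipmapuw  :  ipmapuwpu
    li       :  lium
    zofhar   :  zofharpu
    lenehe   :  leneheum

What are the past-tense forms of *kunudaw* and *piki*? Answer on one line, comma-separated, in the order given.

The pattern is consonant vs. vowel: -pu when the stem ends in a consonant (*ediw*, *ipmapuw*, *zofhar*); -um when the stem ends in a vowel (*ebodu*, *li*, *lenehe*).
The final sound of *kunudaw* is /w/, which is a consonant, so the suffix is -pu, giving *kunudawpu*.
The final sound of *piki* is /i/, which is a vowel, so the suffix is -um, giving *pikium*.

kunudawpu, pikium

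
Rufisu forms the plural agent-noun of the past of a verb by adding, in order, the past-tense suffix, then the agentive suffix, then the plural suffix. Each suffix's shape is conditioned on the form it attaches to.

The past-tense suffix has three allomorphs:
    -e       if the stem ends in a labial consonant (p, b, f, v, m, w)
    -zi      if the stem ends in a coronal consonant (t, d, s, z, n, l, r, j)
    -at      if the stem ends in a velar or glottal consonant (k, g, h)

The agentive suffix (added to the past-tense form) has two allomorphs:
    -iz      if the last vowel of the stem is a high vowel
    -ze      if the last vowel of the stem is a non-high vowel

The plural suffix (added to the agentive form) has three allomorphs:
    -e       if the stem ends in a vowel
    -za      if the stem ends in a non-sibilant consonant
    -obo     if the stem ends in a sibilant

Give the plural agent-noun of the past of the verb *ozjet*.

ozjetziizobo

Since the final consonant of *ozjet* is /t/ (coronal), it takes -zi, giving *ozjetzi*.
Since the last vowel of the past-tense form *ozjetzi* is /i/ (a high vowel), it takes -iz, giving *ozjetziiz*.
The agentive form *ozjetziiz*: final sound = /z/, a sibilant → -obo → *ozjetziizobo*.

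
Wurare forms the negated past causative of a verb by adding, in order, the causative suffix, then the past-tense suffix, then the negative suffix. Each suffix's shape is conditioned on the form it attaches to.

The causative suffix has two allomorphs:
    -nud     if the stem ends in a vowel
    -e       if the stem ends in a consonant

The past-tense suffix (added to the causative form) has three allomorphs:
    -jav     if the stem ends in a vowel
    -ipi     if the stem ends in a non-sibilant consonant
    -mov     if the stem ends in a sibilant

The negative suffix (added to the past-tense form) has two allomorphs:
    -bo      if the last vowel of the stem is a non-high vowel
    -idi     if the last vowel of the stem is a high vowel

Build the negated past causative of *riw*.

The final sound of *riw* is /w/, which is a consonant, so the causative suffix is -e, giving *riwe*.
The causative form *riwe* — final sound /e/ (a vowel) → -jav → *riwejav*.
The last vowel of the past-tense form *riwejav* is /a/, which is a non-high vowel, so the negative suffix is -bo, giving *riwejavbo*.

riwejavbo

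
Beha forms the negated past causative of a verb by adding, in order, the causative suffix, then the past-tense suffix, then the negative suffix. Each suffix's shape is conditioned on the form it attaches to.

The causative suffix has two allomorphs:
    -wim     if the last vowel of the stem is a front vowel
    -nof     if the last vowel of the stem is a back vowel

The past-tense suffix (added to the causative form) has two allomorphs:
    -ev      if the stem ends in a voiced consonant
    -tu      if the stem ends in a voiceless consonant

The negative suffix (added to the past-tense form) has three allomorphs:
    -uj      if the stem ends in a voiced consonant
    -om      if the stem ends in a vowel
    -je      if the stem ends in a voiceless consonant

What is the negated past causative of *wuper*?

wuperwimevuj

Since the last vowel of *wuper* is /e/ (a front vowel), it takes -wim, giving *wuperwim*.
The final consonant of the causative form *wuperwim* is /m/, which is voiced, so the past-tense suffix is -ev, giving *wuperwimev*.
Since the final sound of the past-tense form *wuperwimev* is /v/ (a voiced consonant), it takes -uj, giving *wuperwimevuj*.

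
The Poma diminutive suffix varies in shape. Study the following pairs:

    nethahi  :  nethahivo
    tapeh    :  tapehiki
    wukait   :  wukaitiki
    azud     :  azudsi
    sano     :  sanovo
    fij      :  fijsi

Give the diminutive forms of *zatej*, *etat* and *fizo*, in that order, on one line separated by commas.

Looking at the final sound of each stem: -iki when the stem ends in a voiceless consonant (*tapeh*, *wukait*); -si when the stem ends in a voiced consonant (*azud*, *fij*); -vo when the stem ends in a vowel (*nethahi*, *sano*).
The final sound of *zatej* is /j/, which is a voiced consonant, so the suffix is -si, giving *zatejsi*.
Since the final sound of *etat* is /t/ (a voiceless consonant), it takes -iki, giving *etatiki*.
*fizo* — final sound /o/ (a vowel) → -vo → *fizovo*.

zatejsi, etatiki, fizovo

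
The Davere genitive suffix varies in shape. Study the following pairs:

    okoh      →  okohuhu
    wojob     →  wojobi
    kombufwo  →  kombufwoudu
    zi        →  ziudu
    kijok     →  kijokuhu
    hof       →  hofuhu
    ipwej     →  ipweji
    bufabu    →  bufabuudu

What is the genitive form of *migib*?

migibi

The pattern is voicing of the final sound: -uhu when the stem ends in a voiceless consonant (*okoh*, *kijok*, *hof*); -i when the stem ends in a voiced consonant (*wojob*, *ipwej*); -udu when the stem ends in a vowel (*kombufwo*, *zi*, *bufabu*).
The final sound of *migib* is /b/, which is a voiced consonant, so the suffix is -i, giving *migibi*.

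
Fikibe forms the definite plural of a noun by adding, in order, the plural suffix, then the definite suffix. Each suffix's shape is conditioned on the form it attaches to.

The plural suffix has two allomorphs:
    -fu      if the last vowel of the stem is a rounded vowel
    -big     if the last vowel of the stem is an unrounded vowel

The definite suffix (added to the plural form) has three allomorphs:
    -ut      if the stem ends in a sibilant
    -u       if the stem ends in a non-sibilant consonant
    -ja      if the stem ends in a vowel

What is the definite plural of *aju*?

ajufuja

The last vowel of *aju* is /u/, which is a rounded vowel, so the plural suffix is -fu, giving *ajufu*.
The final sound of the plural form *ajufu* is /u/, which is a vowel, so the definite suffix is -ja, giving *ajufuja*.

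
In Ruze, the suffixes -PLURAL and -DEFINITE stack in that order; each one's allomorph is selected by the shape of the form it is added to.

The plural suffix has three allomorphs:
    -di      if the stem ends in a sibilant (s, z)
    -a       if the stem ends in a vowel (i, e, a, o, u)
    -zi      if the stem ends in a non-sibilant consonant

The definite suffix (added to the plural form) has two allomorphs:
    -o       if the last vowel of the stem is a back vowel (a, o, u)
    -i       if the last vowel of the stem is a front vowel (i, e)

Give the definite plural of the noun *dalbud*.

dalbudzii

*dalbud*: final sound = /d/, a non-sibilant consonant → -zi → *dalbudzi*.
Since the last vowel of the plural form *dalbudzi* is /i/ (a front vowel), it takes -i, giving *dalbudzii*.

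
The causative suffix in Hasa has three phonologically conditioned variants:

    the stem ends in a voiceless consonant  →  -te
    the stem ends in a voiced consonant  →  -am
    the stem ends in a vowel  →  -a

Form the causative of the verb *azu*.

*azu* — final sound /u/ (a vowel) → -a → *azua*.

azua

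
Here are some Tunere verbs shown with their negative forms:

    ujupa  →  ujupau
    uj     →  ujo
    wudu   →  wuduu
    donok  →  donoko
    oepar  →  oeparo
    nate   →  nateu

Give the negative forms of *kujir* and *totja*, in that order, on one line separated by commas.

kujiro, totjau

The pattern is consonant vs. vowel: -o when the stem ends in a consonant (*uj*, *donok*, *oepar*); -u when the stem ends in a vowel (*ujupa*, *wudu*, *nate*).
*kujir* — final sound /r/ (a consonant) → -o → *kujiro*.
The final sound of *totja* is /a/, which is a vowel, so the suffix is -u, giving *totjau*.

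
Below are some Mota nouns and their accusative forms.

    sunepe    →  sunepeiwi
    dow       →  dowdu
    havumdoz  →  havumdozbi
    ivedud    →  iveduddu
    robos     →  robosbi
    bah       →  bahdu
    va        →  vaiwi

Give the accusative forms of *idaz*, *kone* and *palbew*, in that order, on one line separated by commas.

The pattern is sibilance of the final sound: -bi when the stem ends in a sibilant (*havumdoz*, *robos*); -du when the stem ends in a non-sibilant consonant (*dow*, *ivedud*, *bah*); -iwi when the stem ends in a vowel (*sunepe*, *va*).
The final sound of *idaz* is /z/, which is a sibilant, so the suffix is -bi, giving *idazbi*.
Since the final sound of *kone* is /e/ (a vowel), it takes -iwi, giving *koneiwi*.
The final sound of *palbew* is /w/, which is a non-sibilant consonant, so the suffix is -du, giving *palbewdu*.

idazbi, koneiwi, palbewdu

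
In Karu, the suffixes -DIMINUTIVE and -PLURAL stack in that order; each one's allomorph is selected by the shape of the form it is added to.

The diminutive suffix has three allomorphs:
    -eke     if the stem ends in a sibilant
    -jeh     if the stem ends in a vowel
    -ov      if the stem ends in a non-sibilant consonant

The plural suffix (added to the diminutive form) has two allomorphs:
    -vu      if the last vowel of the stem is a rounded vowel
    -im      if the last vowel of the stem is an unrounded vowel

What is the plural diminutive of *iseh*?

isehovvu

*iseh*: final sound = /h/, a non-sibilant consonant → -ov → *isehov*.
The diminutive form *isehov* — last vowel /o/ (a rounded vowel) → -vu → *isehovvu*.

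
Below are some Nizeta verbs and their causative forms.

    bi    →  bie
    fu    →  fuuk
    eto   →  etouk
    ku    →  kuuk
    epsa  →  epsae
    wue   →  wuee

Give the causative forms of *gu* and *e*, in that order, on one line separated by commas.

guuk, ee

The alternation tracks the last vowel of the stem — -uk when the last vowel of the stem is a rounded vowel (*fu*, *eto*, *ku*); -e when the last vowel of the stem is an unrounded vowel (*bi*, *epsa*, *wue*).
The last vowel of *gu* is /u/, which is a rounded vowel, so the suffix is -uk, giving *guuk*.
Since the last vowel of *e* is /e/ (an unrounded vowel), it takes -e, giving *ee*.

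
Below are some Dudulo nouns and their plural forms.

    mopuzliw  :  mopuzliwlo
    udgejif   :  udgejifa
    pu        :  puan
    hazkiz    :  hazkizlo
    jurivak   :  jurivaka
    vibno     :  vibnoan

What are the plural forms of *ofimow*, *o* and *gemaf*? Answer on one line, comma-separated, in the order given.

ofimowlo, oan, gemafa

The alternation tracks the final sound of the stem — -a when the stem ends in a voiceless consonant (*udgejif*, *jurivak*); -lo when the stem ends in a voiced consonant (*mopuzliw*, *hazkiz*); -an when the stem ends in a vowel (*pu*, *vibno*).
*ofimow* — final sound /w/ (a voiced consonant) → -lo → *ofimowlo*.
*o*: final sound = /o/, a vowel → -an → *oan*.
*gemaf* — final sound /f/ (a voiceless consonant) → -a → *gemafa*.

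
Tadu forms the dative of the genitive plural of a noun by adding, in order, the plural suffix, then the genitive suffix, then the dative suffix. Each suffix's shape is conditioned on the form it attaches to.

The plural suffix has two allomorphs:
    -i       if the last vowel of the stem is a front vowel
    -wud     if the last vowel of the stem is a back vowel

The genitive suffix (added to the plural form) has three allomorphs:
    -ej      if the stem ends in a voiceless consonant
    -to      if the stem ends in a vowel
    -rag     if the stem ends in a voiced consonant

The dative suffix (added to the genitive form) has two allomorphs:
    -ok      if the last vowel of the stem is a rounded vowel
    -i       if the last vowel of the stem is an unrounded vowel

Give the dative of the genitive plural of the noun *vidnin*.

*vidnin* — last vowel /i/ (a front vowel) → -i → *vidnini*.
The plural form *vidnini*: final sound = /i/, a vowel → -to → *vidninito*.
Since the last vowel of the genitive form *vidninito* is /o/ (a rounded vowel), it takes -ok, giving *vidninitook*.

vidninitook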